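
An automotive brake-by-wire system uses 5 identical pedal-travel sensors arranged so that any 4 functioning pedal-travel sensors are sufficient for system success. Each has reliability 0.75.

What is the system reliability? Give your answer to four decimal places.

0.6328

R = Σ_{i=4}^{5} C(5,i) p^i (1−p)^{5−i} with p = 0.75
C(5,4)·0.75^4·0.25^1 = 0.395508
C(5,5)·0.75^5·0.25^0 = 0.237305
Sum = 0.6328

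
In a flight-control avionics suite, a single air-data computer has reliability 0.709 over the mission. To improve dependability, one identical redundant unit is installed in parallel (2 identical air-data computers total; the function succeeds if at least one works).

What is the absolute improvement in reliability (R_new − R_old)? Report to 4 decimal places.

0.2063

R_before = 0.709
R_after = 1 − (1 − 0.709)^2 = 0.9153
ΔR = 0.9153 − 0.709 = 0.2063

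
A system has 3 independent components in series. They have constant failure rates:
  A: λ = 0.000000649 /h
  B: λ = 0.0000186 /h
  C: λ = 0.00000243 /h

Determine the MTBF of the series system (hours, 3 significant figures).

Series of exponential components: λ_sys = Σ λ_i
λ_sys = 0.000000649 + 0.0000186 + 0.00000243 = 2.1679e-05 /h
MTBF = 1 / λ_sys = 46100 h

46100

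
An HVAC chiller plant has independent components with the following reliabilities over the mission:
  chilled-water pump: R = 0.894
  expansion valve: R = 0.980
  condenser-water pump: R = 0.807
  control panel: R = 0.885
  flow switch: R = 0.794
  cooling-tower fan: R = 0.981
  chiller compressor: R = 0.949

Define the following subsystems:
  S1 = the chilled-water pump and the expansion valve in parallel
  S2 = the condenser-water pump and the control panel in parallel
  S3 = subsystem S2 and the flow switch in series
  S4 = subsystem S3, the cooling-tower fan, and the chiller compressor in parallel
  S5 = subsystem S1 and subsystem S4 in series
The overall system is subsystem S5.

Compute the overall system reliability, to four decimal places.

0.9977

Parallel (chilled-water pump and expansion valve): 1 − (1 − 0.894000)(1 − 0.980000) = 0.997880
Parallel (condenser-water pump and control panel): 1 − (1 − 0.807000)(1 − 0.885000) = 0.977805
Series ([0.977805] and flow switch): 0.977805 × 0.794000 = 0.776377
Parallel ([0.776377], cooling-tower fan, and chiller compressor): 1 − (1 − 0.776377)(1 − 0.981000)(1 − 0.949000) = 0.999783
Series ([0.997880] and [0.999783]): 0.997880 × 0.999783 = 0.9977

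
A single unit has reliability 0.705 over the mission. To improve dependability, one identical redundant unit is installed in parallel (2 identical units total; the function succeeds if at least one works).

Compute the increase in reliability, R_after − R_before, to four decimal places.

0.2080

R_before = 0.705
R_after = 1 − (1 − 0.705)^2 = 0.9130
ΔR = 0.9130 − 0.705 = 0.2080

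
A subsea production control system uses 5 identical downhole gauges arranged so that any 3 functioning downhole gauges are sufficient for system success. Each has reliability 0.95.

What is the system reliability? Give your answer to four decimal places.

R = Σ_{i=3}^{5} C(5,i) p^i (1−p)^{5−i} with p = 0.95
C(5,3)·0.95^3·0.05^2 = 0.021434
C(5,4)·0.95^4·0.05^1 = 0.203627
C(5,5)·0.95^5·0.05^0 = 0.773781
Sum = 0.9988

0.9988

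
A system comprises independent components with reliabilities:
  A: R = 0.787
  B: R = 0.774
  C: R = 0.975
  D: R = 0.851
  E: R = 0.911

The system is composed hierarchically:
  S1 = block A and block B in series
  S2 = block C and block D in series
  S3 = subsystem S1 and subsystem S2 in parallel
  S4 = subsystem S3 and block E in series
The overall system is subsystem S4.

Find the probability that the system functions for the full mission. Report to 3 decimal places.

0.850

Series (A and B): 0.78700 × 0.77400 = 0.60914
Series (C and D): 0.97500 × 0.85100 = 0.82973
Parallel ([0.60914] and [0.82973]): 1 − (1 − 0.60914)(1 − 0.82973) = 0.93345
Series ([0.93345] and E): 0.93345 × 0.91100 = 0.850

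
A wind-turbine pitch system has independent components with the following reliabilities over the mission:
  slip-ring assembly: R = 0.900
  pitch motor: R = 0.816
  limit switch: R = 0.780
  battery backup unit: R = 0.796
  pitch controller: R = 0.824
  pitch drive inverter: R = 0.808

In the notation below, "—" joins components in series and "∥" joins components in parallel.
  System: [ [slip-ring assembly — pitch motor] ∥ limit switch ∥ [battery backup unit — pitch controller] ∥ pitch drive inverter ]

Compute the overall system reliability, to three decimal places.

0.996

Series (slip-ring assembly and pitch motor): 0.90000 × 0.81600 = 0.73440
Series (battery backup unit and pitch controller): 0.79600 × 0.82400 = 0.65590
Parallel ([0.73440], limit switch, [0.65590], and pitch drive inverter): 1 − (1 − 0.73440)(1 − 0.78000)(1 − 0.65590)(1 − 0.80800) = 0.996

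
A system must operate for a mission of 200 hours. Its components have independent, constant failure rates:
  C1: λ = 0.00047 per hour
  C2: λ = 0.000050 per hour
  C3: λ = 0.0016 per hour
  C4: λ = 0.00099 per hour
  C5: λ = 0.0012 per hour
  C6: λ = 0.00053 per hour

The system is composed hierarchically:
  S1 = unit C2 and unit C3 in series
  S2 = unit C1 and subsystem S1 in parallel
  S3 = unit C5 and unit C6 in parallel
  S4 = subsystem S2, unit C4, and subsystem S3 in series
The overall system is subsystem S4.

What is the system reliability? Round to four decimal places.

R(C1) = exp(−0.00047 × 200) = 0.910283
R(C2) = exp(−0.000050 × 200) = 0.990050
R(C3) = exp(−0.0016 × 200) = 0.726149
R(C4) = exp(−0.00099 × 200) = 0.820370
R(C5) = exp(−0.0012 × 200) = 0.786628
R(C6) = exp(−0.00053 × 200) = 0.899425
Series (C2 and C3): 0.990050 × 0.726149 = 0.718924
Parallel (C1 and [0.718924]): 1 − (1 − 0.910283)(1 − 0.718924) = 0.974783
Parallel (C5 and C6): 1 − (1 − 0.786628)(1 − 0.899425) = 0.978540
Series ([0.974783], C4, and [0.978540]): 0.974783 × 0.820370 × 0.978540 = 0.7825

0.7825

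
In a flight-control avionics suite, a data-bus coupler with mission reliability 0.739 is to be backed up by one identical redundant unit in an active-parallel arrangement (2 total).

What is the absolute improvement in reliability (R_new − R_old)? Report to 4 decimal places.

0.1929

R_before = 0.739
R_after = 1 − (1 − 0.739)^2 = 0.9319
ΔR = 0.9319 − 0.739 = 0.1929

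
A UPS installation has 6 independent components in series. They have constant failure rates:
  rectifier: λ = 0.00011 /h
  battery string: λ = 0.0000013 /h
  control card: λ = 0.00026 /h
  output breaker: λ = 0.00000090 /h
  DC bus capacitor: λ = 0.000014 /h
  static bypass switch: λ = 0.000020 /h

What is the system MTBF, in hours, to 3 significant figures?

2460

Series of exponential components: λ_sys = Σ λ_i
λ_sys = 0.00011 + 0.0000013 + 0.00026 + 0.00000090 + 0.000014 + 0.000020 = 4.0620e-04 /h
MTBF = 1 / λ_sys = 2460 h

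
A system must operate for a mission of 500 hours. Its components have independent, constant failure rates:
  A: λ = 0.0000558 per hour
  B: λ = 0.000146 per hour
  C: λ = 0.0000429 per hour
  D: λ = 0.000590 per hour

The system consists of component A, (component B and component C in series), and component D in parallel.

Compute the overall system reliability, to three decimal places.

0.999

R(A) = exp(−0.0000558 × 500) = 0.97249
R(B) = exp(−0.000146 × 500) = 0.92960
R(C) = exp(−0.0000429 × 500) = 0.97878
R(D) = exp(−0.000590 × 500) = 0.74453
Series (B and C): 0.92960 × 0.97878 = 0.90987
Parallel (A, [0.90987], and D): 1 − (1 − 0.97249)(1 − 0.90987)(1 − 0.74453) = 0.999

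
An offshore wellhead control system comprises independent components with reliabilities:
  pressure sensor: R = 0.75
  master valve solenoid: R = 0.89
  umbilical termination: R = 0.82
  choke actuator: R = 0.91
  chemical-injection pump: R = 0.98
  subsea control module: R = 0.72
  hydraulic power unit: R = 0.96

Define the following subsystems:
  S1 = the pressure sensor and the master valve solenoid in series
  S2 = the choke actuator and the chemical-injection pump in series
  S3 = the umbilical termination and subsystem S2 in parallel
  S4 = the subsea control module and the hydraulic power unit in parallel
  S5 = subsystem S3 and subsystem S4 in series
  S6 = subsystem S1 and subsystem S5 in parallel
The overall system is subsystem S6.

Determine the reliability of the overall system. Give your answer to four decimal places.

0.9899

Series (pressure sensor and master valve solenoid): 0.750000 × 0.890000 = 0.667500
Series (choke actuator and chemical-injection pump): 0.910000 × 0.980000 = 0.891800
Parallel (umbilical termination and [0.891800]): 1 − (1 − 0.820000)(1 − 0.891800) = 0.980524
Parallel (subsea control module and hydraulic power unit): 1 − (1 − 0.720000)(1 − 0.960000) = 0.988800
Series ([0.980524] and [0.988800]): 0.980524 × 0.988800 = 0.969542
Parallel ([0.667500] and [0.969542]): 1 − (1 − 0.667500)(1 − 0.969542) = 0.9899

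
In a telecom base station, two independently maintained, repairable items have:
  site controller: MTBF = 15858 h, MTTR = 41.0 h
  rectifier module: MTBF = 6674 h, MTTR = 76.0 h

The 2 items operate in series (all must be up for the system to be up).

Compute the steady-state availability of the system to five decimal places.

0.98619

A(site controller) = MTBF/(MTBF+MTTR) = 15858/(15858+41.0) = 0.997421
A(rectifier module) = MTBF/(MTBF+MTTR) = 6674/(6674+76.0) = 0.988741
Series availability: 0.997421 × 0.988741 = 0.98619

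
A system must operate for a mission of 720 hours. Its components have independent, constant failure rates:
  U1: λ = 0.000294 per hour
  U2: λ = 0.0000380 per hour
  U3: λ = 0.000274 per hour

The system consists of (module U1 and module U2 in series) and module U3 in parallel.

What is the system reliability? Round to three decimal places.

0.962

R(U1) = exp(−0.000294 × 720) = 0.80922
R(U2) = exp(−0.0000380 × 720) = 0.97301
R(U3) = exp(−0.000274 × 720) = 0.82096
Series (U1 and U2): 0.80922 × 0.97301 = 0.78738
Parallel ([0.78738] and U3): 1 − (1 − 0.78738)(1 − 0.82096) = 0.962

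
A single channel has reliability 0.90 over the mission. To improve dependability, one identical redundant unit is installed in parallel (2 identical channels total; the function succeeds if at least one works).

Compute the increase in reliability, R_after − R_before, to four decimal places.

0.0900

R_before = 0.90
R_after = 1 − (1 − 0.90)^2 = 0.9900
ΔR = 0.9900 − 0.90 = 0.0900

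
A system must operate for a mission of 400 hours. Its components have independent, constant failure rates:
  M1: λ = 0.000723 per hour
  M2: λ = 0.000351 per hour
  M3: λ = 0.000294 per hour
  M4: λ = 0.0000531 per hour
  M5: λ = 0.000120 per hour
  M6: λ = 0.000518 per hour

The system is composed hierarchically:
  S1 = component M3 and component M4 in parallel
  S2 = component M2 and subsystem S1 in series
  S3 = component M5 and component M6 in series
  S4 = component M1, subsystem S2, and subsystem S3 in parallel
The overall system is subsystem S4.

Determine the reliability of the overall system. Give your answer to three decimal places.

0.992

R(M1) = exp(−0.000723 × 400) = 0.74886
R(M2) = exp(−0.000351 × 400) = 0.86901
R(M3) = exp(−0.000294 × 400) = 0.88905
R(M4) = exp(−0.0000531 × 400) = 0.97898
R(M5) = exp(−0.000120 × 400) = 0.95313
R(M6) = exp(−0.000518 × 400) = 0.81286
Parallel (M3 and M4): 1 − (1 − 0.88905)(1 − 0.97898) = 0.99767
Series (M2 and [0.99767]): 0.86901 × 0.99767 = 0.86699
Series (M5 and M6): 0.95313 × 0.81286 = 0.77476
Parallel (M1, [0.86699], and [0.77476]): 1 − (1 − 0.74886)(1 − 0.86699)(1 − 0.77476) = 0.992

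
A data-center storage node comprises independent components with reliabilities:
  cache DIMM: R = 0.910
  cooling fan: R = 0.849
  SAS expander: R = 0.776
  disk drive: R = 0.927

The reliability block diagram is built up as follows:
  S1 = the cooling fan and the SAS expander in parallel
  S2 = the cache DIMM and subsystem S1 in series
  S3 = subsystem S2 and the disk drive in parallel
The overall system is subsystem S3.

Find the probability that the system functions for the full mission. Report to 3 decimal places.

Parallel (cooling fan and SAS expander): 1 − (1 − 0.84900)(1 − 0.77600) = 0.96618
Series (cache DIMM and [0.96618]): 0.91000 × 0.96618 = 0.87922
Parallel ([0.87922] and disk drive): 1 − (1 − 0.87922)(1 − 0.92700) = 0.991

0.991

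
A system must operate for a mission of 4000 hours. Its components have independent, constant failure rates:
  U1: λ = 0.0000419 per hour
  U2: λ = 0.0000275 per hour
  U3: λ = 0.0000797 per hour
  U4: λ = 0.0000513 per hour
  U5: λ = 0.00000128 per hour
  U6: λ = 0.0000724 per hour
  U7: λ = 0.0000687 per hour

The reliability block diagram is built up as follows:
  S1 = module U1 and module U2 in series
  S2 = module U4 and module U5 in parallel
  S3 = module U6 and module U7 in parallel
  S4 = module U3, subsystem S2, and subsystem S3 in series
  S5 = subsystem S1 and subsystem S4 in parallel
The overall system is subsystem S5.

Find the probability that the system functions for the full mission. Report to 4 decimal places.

R(U1) = exp(−0.0000419 × 4000) = 0.845692
R(U2) = exp(−0.0000275 × 4000) = 0.895834
R(U3) = exp(−0.0000797 × 4000) = 0.727021
R(U4) = exp(−0.0000513 × 4000) = 0.814484
R(U5) = exp(−0.00000128 × 4000) = 0.994893
R(U6) = exp(−0.0000724 × 4000) = 0.748563
R(U7) = exp(−0.0000687 × 4000) = 0.759724
Series (U1 and U2): 0.845692 × 0.895834 = 0.757600
Parallel (U4 and U5): 1 − (1 − 0.814484)(1 − 0.994893) = 0.999053
Parallel (U6 and U7): 1 − (1 − 0.748563)(1 − 0.759724) = 0.939586
Series (U3, [0.999053], and [0.939586]): 0.727021 × 0.999053 × 0.939586 = 0.682452
Parallel ([0.757600] and [0.682452]): 1 − (1 − 0.757600)(1 − 0.682452) = 0.9230

0.9230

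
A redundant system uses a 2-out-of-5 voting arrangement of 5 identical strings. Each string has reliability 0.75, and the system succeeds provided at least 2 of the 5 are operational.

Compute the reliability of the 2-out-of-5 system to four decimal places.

0.9844

R = Σ_{i=2}^{5} C(5,i) p^i (1−p)^{5−i} with p = 0.75
C(5,2)·0.75^2·0.25^3 = 0.087891
C(5,3)·0.75^3·0.25^2 = 0.263672
C(5,4)·0.75^4·0.25^1 = 0.395508
C(5,5)·0.75^5·0.25^0 = 0.237305
Sum = 0.9844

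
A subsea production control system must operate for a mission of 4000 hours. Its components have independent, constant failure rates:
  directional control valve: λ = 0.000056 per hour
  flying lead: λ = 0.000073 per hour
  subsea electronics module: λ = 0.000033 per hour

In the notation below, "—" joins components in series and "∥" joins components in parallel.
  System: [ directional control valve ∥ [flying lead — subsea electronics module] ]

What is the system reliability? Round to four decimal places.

R(directional control valve) = exp(−0.000056 × 4000) = 0.799315
R(flying lead) = exp(−0.000073 × 4000) = 0.746769
R(subsea electronics module) = exp(−0.000033 × 4000) = 0.876341
Series (flying lead and subsea electronics module): 0.746769 × 0.876341 = 0.654424
Parallel (directional control valve and [0.654424]): 1 − (1 − 0.799315)(1 − 0.654424) = 0.9306

0.9306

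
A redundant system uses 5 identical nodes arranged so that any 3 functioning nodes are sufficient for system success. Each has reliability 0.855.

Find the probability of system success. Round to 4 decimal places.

R = Σ_{i=3}^{5} C(5,i) p^i (1−p)^{5−i} with p = 0.855
C(5,3)·0.855^3·0.145^2 = 0.131412
C(5,4)·0.855^4·0.145^1 = 0.387438
C(5,5)·0.855^5·0.145^0 = 0.456910
Sum = 0.9758

0.9758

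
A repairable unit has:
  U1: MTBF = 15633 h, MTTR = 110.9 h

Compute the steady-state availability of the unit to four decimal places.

0.9930

A(U1) = MTBF/(MTBF+MTTR) = 15633/(15633+110.9) = 0.9930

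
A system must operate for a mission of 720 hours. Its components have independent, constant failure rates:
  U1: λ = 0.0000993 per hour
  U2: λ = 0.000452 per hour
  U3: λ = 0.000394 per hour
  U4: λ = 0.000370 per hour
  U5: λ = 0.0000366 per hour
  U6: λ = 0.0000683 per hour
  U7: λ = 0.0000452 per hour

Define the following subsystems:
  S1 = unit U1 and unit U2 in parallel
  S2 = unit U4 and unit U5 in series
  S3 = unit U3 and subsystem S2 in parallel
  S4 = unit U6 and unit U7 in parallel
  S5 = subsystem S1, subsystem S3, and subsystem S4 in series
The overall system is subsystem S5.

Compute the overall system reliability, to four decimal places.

R(U1) = exp(−0.0000993 × 720) = 0.931000
R(U2) = exp(−0.000452 × 720) = 0.722210
R(U3) = exp(−0.000394 × 720) = 0.753008
R(U4) = exp(−0.000370 × 720) = 0.766133
R(U5) = exp(−0.0000366 × 720) = 0.973992
R(U6) = exp(−0.0000683 × 720) = 0.952014
R(U7) = exp(−0.0000452 × 720) = 0.967980
Parallel (U1 and U2): 1 − (1 − 0.931000)(1 − 0.722210) = 0.980832
Series (U4 and U5): 0.766133 × 0.973992 = 0.746207
Parallel (U3 and [0.746207]): 1 − (1 − 0.753008)(1 − 0.746207) = 0.937315
Parallel (U6 and U7): 1 − (1 − 0.952014)(1 − 0.967980) = 0.998463
Series ([0.980832], [0.937315], and [0.998463]): 0.980832 × 0.937315 × 0.998463 = 0.9179

0.9179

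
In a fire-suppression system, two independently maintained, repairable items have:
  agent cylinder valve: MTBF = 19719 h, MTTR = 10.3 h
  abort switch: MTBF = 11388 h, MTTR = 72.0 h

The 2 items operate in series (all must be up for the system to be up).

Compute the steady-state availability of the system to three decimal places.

A(agent cylinder valve) = MTBF/(MTBF+MTTR) = 19719/(19719+10.3) = 0.999478
A(abort switch) = MTBF/(MTBF+MTTR) = 11388/(11388+72.0) = 0.993717
Series availability: 0.999478 × 0.993717 = 0.993

0.993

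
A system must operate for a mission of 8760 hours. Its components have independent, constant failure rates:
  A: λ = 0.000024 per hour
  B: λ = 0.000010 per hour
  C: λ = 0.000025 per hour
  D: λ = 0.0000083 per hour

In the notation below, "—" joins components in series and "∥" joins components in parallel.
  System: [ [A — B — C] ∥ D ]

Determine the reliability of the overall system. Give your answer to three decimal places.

R(A) = exp(−0.000024 × 8760) = 0.81039
R(B) = exp(−0.000010 × 8760) = 0.91613
R(C) = exp(−0.000025 × 8760) = 0.80332
R(D) = exp(−0.0000083 × 8760) = 0.92987
Series (A, B, and C): 0.81039 × 0.91613 × 0.80332 = 0.59640
Parallel ([0.59640] and D): 1 − (1 − 0.59640)(1 − 0.92987) = 0.972

0.972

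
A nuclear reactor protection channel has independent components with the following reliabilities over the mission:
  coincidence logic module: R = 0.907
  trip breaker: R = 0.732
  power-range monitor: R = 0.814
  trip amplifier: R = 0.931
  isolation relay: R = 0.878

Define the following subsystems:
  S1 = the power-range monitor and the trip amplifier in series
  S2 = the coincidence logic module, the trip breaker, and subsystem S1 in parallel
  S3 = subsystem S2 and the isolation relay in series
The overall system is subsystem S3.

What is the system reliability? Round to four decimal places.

0.8727

Series (power-range monitor and trip amplifier): 0.814000 × 0.931000 = 0.757834
Parallel (coincidence logic module, trip breaker, and [0.757834]): 1 − (1 − 0.907000)(1 − 0.732000)(1 − 0.757834) = 0.993964
Series ([0.993964] and isolation relay): 0.993964 × 0.878000 = 0.8727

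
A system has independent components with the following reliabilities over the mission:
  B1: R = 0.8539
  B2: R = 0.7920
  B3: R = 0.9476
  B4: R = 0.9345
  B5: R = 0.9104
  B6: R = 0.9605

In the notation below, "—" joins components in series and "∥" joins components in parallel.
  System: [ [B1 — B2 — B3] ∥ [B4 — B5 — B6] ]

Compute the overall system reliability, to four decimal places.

Series (B1, B2, and B3): 0.853900 × 0.792000 × 0.947600 = 0.640851
Series (B4, B5, and B6): 0.934500 × 0.910400 × 0.960500 = 0.817163
Parallel ([0.640851] and [0.817163]): 1 − (1 − 0.640851)(1 − 0.817163) = 0.9343

0.9343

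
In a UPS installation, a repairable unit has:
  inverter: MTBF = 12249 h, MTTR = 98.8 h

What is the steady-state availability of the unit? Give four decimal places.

A(inverter) = MTBF/(MTBF+MTTR) = 12249/(12249+98.8) = 0.9920

0.9920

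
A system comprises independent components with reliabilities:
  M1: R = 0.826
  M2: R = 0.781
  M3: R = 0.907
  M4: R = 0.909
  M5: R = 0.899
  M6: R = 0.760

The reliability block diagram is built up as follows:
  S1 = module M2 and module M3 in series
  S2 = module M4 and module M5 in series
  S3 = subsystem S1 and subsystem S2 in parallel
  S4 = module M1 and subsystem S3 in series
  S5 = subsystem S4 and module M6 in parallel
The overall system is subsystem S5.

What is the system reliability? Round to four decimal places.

Series (M2 and M3): 0.781000 × 0.907000 = 0.708367
Series (M4 and M5): 0.909000 × 0.899000 = 0.817191
Parallel ([0.708367] and [0.817191]): 1 − (1 − 0.708367)(1 − 0.817191) = 0.946687
Series (M1 and [0.946687]): 0.826000 × 0.946687 = 0.781963
Parallel ([0.781963] and M6): 1 − (1 − 0.781963)(1 − 0.760000) = 0.9477

0.9477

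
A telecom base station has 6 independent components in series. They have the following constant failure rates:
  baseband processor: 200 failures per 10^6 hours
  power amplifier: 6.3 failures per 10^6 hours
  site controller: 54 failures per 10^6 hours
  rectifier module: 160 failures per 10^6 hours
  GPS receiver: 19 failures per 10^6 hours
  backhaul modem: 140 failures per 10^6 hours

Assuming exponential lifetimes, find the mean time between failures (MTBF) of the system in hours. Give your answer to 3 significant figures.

Series of exponential components: λ_sys = Σ λ_i
λ_sys = 0.00020 + 0.0000063 + 0.000054 + 0.00016 + 0.000019 + 0.00014 = 5.7930e-04 /h
MTBF = 1 / λ_sys = 1730 h

1730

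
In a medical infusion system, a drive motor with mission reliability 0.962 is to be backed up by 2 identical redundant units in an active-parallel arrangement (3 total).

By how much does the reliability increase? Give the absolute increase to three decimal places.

0.038

R_before = 0.962
R_after = 1 − (1 − 0.962)^3 = 1.000
ΔR = 1.000 − 0.962 = 0.038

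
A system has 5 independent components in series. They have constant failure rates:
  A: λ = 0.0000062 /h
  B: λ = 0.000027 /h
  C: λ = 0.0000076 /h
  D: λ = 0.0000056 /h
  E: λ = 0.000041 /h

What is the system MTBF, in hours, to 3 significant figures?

Series of exponential components: λ_sys = Σ λ_i
λ_sys = 0.0000062 + 0.000027 + 0.0000076 + 0.0000056 + 0.000041 = 8.7400e-05 /h
MTBF = 1 / λ_sys = 11400 h

11400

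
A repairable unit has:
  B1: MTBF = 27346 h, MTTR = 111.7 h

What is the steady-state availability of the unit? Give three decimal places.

0.996

A(B1) = MTBF/(MTBF+MTTR) = 27346/(27346+111.7) = 0.996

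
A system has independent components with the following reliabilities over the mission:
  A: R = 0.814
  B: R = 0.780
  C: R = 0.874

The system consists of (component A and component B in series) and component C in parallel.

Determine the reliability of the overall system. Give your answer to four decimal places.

0.9540

Series (A and B): 0.814000 × 0.780000 = 0.634920
Parallel ([0.634920] and C): 1 − (1 − 0.634920)(1 − 0.874000) = 0.9540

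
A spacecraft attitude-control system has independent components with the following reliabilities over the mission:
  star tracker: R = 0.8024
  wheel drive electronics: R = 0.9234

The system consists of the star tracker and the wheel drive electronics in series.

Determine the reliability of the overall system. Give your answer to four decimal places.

Series (star tracker and wheel drive electronics): 0.802400 × 0.923400 = 0.7409

0.7409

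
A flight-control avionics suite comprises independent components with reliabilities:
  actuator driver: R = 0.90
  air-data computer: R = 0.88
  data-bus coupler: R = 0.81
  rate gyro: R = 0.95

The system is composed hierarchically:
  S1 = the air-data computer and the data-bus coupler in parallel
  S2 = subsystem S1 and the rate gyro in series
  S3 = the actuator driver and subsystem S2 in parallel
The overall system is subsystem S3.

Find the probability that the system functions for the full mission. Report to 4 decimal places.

0.9928

Parallel (air-data computer and data-bus coupler): 1 − (1 − 0.880000)(1 − 0.810000) = 0.977200
Series ([0.977200] and rate gyro): 0.977200 × 0.950000 = 0.928340
Parallel (actuator driver and [0.928340]): 1 − (1 − 0.900000)(1 − 0.928340) = 0.9928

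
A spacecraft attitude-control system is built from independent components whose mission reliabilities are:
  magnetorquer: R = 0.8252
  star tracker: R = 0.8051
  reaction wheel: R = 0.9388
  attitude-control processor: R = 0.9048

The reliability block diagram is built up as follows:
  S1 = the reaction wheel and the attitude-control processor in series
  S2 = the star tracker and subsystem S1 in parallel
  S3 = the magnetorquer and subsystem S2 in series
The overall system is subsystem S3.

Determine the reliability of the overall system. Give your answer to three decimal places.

0.801

Series (reaction wheel and attitude-control processor): 0.93880 × 0.90480 = 0.84943
Parallel (star tracker and [0.84943]): 1 − (1 − 0.80510)(1 − 0.84943) = 0.97065
Series (magnetorquer and [0.97065]): 0.82520 × 0.97065 = 0.801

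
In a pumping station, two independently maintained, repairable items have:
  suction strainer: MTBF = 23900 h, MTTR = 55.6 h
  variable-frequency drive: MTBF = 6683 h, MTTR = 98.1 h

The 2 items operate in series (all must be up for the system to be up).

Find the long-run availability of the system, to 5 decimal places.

A(suction strainer) = MTBF/(MTBF+MTTR) = 23900/(23900+55.6) = 0.997679
A(variable-frequency drive) = MTBF/(MTBF+MTTR) = 6683/(6683+98.1) = 0.985533
Series availability: 0.997679 × 0.985533 = 0.98325

0.98325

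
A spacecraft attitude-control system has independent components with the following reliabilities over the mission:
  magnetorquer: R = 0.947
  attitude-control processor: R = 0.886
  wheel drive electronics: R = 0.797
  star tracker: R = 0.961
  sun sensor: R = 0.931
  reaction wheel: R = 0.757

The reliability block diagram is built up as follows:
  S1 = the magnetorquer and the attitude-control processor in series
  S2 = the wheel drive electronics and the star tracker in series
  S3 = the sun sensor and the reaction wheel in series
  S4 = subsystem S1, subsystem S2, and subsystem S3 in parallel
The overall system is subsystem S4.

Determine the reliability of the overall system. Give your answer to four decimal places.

0.9889

Series (magnetorquer and attitude-control processor): 0.947000 × 0.886000 = 0.839042
Series (wheel drive electronics and star tracker): 0.797000 × 0.961000 = 0.765917
Series (sun sensor and reaction wheel): 0.931000 × 0.757000 = 0.704767
Parallel ([0.839042], [0.765917], and [0.704767]): 1 − (1 − 0.839042)(1 − 0.765917)(1 − 0.704767) = 0.9889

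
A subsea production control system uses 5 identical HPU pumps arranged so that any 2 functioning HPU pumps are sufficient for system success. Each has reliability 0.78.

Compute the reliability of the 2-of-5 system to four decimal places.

R = Σ_{i=2}^{5} C(5,i) p^i (1−p)^{5−i} with p = 0.78
C(5,2)·0.78^2·0.22^3 = 0.064782
C(5,3)·0.78^3·0.22^2 = 0.229683
C(5,4)·0.78^4·0.22^1 = 0.407166
C(5,5)·0.78^5·0.22^0 = 0.288717
Sum = 0.9903

0.9903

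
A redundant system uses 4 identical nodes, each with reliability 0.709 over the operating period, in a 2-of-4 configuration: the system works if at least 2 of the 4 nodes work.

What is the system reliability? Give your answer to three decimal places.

R = Σ_{i=2}^{4} C(4,i) p^i (1−p)^{4−i} with p = 0.709
C(4,2)·0.709^2·0.291^2 = 0.25541
C(4,3)·0.709^3·0.291^1 = 0.41485
C(4,4)·0.709^4·0.291^0 = 0.25269
Sum = 0.923

0.923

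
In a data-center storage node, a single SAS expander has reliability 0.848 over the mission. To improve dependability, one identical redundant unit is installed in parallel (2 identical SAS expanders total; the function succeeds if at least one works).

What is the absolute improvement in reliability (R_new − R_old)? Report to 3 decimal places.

R_before = 0.848
R_after = 1 − (1 − 0.848)^2 = 0.977
ΔR = 0.977 − 0.848 = 0.129

0.129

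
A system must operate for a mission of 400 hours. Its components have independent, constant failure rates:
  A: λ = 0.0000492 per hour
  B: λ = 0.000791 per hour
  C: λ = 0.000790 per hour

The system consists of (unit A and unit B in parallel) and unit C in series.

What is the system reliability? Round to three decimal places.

0.725

R(A) = exp(−0.0000492 × 400) = 0.98051
R(B) = exp(−0.000791 × 400) = 0.72877
R(C) = exp(−0.000790 × 400) = 0.72906
Parallel (A and B): 1 − (1 − 0.98051)(1 − 0.72877) = 0.99471
Series ([0.99471] and C): 0.99471 × 0.72906 = 0.725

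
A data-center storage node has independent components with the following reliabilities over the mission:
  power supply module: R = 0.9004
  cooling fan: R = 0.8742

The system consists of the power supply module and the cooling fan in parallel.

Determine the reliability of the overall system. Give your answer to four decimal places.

0.9875

Parallel (power supply module and cooling fan): 1 − (1 − 0.900400)(1 − 0.874200) = 0.9875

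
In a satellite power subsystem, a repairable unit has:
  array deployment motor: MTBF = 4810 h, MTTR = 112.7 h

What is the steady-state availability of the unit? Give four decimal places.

A(array deployment motor) = MTBF/(MTBF+MTTR) = 4810/(4810+112.7) = 0.9771

0.9771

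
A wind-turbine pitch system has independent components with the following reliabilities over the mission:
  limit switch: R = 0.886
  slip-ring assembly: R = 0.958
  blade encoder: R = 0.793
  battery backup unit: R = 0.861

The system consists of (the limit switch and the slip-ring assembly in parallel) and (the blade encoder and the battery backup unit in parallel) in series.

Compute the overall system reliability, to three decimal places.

0.967

Parallel (limit switch and slip-ring assembly): 1 − (1 − 0.88600)(1 − 0.95800) = 0.99521
Parallel (blade encoder and battery backup unit): 1 − (1 − 0.79300)(1 − 0.86100) = 0.97123
Series ([0.99521] and [0.97123]): 0.99521 × 0.97123 = 0.967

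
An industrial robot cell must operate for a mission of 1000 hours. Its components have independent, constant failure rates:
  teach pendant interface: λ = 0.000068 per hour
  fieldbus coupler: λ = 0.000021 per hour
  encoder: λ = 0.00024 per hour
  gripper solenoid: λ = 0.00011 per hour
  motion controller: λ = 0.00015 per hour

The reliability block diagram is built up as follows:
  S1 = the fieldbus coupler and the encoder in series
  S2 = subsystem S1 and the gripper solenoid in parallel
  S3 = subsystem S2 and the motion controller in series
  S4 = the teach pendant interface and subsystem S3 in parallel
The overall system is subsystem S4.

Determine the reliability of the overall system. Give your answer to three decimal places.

R(teach pendant interface) = exp(−0.000068 × 1000) = 0.93426
R(fieldbus coupler) = exp(−0.000021 × 1000) = 0.97922
R(encoder) = exp(−0.00024 × 1000) = 0.78663
R(gripper solenoid) = exp(−0.00011 × 1000) = 0.89583
R(motion controller) = exp(−0.00015 × 1000) = 0.86071
Series (fieldbus coupler and encoder): 0.97922 × 0.78663 = 0.77028
Parallel ([0.77028] and gripper solenoid): 1 − (1 − 0.77028)(1 − 0.89583) = 0.97607
Series ([0.97607] and motion controller): 0.97607 × 0.86071 = 0.84011
Parallel (teach pendant interface and [0.84011]): 1 − (1 − 0.93426)(1 − 0.84011) = 0.989

0.989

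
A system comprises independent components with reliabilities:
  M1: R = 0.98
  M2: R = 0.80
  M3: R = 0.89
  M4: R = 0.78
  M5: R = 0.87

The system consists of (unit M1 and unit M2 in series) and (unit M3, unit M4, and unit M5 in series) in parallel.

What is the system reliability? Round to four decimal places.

Series (M1 and M2): 0.980000 × 0.800000 = 0.784000
Series (M3, M4, and M5): 0.890000 × 0.780000 × 0.870000 = 0.603954
Parallel ([0.784000] and [0.603954]): 1 − (1 − 0.784000)(1 − 0.603954) = 0.9145

0.9145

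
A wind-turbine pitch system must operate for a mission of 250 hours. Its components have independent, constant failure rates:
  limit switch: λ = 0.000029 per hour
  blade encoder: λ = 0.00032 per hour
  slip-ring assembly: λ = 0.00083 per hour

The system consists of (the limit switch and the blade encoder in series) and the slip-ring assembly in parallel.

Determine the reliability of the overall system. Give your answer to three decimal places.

0.984

R(limit switch) = exp(−0.000029 × 250) = 0.99278
R(blade encoder) = exp(−0.00032 × 250) = 0.92312
R(slip-ring assembly) = exp(−0.00083 × 250) = 0.81261
Series (limit switch and blade encoder): 0.99278 × 0.92312 = 0.91646
Parallel ([0.91646] and slip-ring assembly): 1 − (1 − 0.91646)(1 − 0.81261) = 0.984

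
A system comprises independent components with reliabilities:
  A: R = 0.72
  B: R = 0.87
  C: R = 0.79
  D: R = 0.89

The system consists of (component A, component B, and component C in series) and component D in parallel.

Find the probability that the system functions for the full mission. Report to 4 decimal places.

0.9444

Series (A, B, and C): 0.720000 × 0.870000 × 0.790000 = 0.494856
Parallel ([0.494856] and D): 1 − (1 − 0.494856)(1 − 0.890000) = 0.9444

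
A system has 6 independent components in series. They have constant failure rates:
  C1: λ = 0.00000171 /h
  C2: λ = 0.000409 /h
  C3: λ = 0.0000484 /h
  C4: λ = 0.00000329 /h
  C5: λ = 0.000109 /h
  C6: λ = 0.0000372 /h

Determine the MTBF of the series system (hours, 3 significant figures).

Series of exponential components: λ_sys = Σ λ_i
λ_sys = 0.00000171 + 0.000409 + 0.0000484 + 0.00000329 + 0.000109 + 0.0000372 = 6.0860e-04 /h
MTBF = 1 / λ_sys = 1640 h

1640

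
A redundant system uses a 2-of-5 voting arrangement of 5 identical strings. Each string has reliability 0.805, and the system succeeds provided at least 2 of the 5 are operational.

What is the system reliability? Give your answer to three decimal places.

R = Σ_{i=2}^{5} C(5,i) p^i (1−p)^{5−i} with p = 0.805
C(5,2)·0.805^2·0.195^3 = 0.04805
C(5,3)·0.805^3·0.195^2 = 0.19836
C(5,4)·0.805^4·0.195^1 = 0.40944
C(5,5)·0.805^5·0.195^0 = 0.33805
Sum = 0.994

0.994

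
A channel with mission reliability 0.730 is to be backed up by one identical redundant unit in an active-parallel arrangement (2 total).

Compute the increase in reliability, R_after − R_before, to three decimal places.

0.197

R_before = 0.730
R_after = 1 − (1 − 0.730)^2 = 0.927
ΔR = 0.927 − 0.730 = 0.197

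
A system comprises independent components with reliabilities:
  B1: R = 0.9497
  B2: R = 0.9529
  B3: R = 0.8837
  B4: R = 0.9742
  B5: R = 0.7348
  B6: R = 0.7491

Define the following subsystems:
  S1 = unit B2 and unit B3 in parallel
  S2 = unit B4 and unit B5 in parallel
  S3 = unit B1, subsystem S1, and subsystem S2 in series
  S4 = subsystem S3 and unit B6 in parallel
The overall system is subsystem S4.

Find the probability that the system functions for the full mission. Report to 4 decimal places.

0.9845

Parallel (B2 and B3): 1 − (1 − 0.952900)(1 − 0.883700) = 0.994522
Parallel (B4 and B5): 1 − (1 − 0.974200)(1 − 0.734800) = 0.993158
Series (B1, [0.994522], and [0.993158]): 0.949700 × 0.994522 × 0.993158 = 0.938035
Parallel ([0.938035] and B6): 1 − (1 − 0.938035)(1 − 0.749100) = 0.9845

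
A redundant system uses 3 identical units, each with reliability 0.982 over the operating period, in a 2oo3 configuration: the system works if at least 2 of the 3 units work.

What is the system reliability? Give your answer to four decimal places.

R = Σ_{i=2}^{3} C(3,i) p^i (1−p)^{3−i} with p = 0.982
C(3,2)·0.982^2·0.018^1 = 0.052073
C(3,3)·0.982^3·0.018^0 = 0.946966
Sum = 0.9990

0.9990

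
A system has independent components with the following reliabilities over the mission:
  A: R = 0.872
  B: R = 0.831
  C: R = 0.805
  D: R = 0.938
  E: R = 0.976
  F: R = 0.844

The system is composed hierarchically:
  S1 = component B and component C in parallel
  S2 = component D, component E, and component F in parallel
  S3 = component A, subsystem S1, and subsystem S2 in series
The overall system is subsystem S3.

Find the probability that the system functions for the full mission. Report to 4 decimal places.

0.8431

Parallel (B and C): 1 − (1 − 0.831000)(1 − 0.805000) = 0.967045
Parallel (D, E, and F): 1 − (1 − 0.938000)(1 − 0.976000)(1 − 0.844000) = 0.999768
Series (A, [0.967045], and [0.999768]): 0.872000 × 0.967045 × 0.999768 = 0.8431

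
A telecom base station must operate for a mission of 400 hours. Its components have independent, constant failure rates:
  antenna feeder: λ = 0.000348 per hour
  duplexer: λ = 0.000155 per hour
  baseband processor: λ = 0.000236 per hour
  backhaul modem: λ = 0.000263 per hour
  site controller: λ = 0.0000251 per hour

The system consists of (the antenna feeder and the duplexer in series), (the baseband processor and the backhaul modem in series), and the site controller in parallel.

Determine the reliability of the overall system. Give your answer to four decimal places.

R(antenna feeder) = exp(−0.000348 × 400) = 0.870054
R(duplexer) = exp(−0.000155 × 400) = 0.939883
R(baseband processor) = exp(−0.000236 × 400) = 0.909919
R(backhaul modem) = exp(−0.000263 × 400) = 0.900144
R(site controller) = exp(−0.0000251 × 400) = 0.990010
Series (antenna feeder and duplexer): 0.870054 × 0.939883 = 0.817749
Series (baseband processor and backhaul modem): 0.909919 × 0.900144 = 0.819058
Parallel ([0.817749], [0.819058], and site controller): 1 − (1 − 0.817749)(1 − 0.819058)(1 − 0.990010) = 0.9997

0.9997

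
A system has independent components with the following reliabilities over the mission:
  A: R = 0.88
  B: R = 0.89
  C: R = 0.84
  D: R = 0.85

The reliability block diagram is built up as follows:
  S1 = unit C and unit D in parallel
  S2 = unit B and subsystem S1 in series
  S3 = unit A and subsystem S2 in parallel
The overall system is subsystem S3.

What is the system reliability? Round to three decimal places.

Parallel (C and D): 1 − (1 − 0.84000)(1 − 0.85000) = 0.97600
Series (B and [0.97600]): 0.89000 × 0.97600 = 0.86864
Parallel (A and [0.86864]): 1 − (1 − 0.88000)(1 − 0.86864) = 0.984

0.984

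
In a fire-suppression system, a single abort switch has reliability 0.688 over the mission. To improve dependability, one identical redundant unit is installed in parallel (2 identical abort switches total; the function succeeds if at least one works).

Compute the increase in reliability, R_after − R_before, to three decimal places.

0.215

R_before = 0.688
R_after = 1 − (1 − 0.688)^2 = 0.903
ΔR = 0.903 − 0.688 = 0.215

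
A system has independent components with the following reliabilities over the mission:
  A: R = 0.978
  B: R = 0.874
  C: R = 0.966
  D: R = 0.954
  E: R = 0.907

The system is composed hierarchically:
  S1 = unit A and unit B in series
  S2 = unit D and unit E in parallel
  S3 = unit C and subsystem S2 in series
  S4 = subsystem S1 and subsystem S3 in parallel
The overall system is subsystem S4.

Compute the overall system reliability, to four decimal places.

Series (A and B): 0.978000 × 0.874000 = 0.854772
Parallel (D and E): 1 − (1 − 0.954000)(1 − 0.907000) = 0.995722
Series (C and [0.995722]): 0.966000 × 0.995722 = 0.961867
Parallel ([0.854772] and [0.961867]): 1 − (1 − 0.854772)(1 − 0.961867) = 0.9945

0.9945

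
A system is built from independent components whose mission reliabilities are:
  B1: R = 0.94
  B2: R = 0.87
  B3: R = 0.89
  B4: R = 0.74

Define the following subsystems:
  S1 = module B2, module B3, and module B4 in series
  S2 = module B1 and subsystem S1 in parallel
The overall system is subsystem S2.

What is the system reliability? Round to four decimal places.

Series (B2, B3, and B4): 0.870000 × 0.890000 × 0.740000 = 0.572982
Parallel (B1 and [0.572982]): 1 − (1 − 0.940000)(1 − 0.572982) = 0.9744

0.9744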